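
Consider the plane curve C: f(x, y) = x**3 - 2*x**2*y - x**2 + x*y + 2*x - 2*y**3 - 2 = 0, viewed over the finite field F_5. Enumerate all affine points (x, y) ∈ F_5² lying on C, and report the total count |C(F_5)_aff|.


Affine F_5-points: {(0, 4), (1, 0), (3, 1)}; count = 3.

For each of the 25 pairs (x, y) ∈ F_5², evaluate f(x, y) mod 5. Record the zeros.
  x = 0: [0↦3, 1↦1, 2↦2, 3↦4, 4↦0]  zeros at y ∈ {4}
  x = 1: [0↦0, 1↦2, 2↦2, 3↦3, 4↦3]  zeros at y ∈ {0}
  x = 2: [0↦1, 1↦3, 2↦3, 3↦4, 4↦4]  zeros at y ∈ ∅
  x = 3: [0↦2, 1↦0, 2↦1, 3↦3, 4↦4]  zeros at y ∈ {1}
  x = 4: [0↦4, 1↦4, 2↦2, 3↦1, 4↦4]  zeros at y ∈ ∅
Collecting zeros: affine points = {(0, 4), (1, 0), (3, 1)}.
Total count |C(F_5)_aff| = 3.


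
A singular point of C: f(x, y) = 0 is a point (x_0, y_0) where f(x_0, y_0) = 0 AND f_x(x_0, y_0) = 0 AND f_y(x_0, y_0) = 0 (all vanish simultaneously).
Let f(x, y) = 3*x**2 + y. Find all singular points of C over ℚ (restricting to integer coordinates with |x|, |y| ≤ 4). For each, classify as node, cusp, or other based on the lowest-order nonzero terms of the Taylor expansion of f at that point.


No singular points in the scanned grid; C is smooth there.

Compute partial derivatives:
  f_x = 6*x.
  f_y = 1.
f_y = 1 is a nonzero constant, so f_y never vanishes: no point (x, y) can satisfy f = f_x = f_y = 0. In particular no (x, y) ∈ {−4, ..., 4}² is singular; the curve is smooth.


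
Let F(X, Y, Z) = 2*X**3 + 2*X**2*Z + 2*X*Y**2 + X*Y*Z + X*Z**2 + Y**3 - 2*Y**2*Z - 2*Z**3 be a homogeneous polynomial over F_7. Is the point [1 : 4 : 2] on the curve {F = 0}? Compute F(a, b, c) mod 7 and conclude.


F(1,4,2) ≡ 6 (mod 7); P is NOT on the curve.

Evaluate F(1, 4, 2) term-by-term (mod 7).
  2*X**3 ↦ 2·1·1·1 = 2
  2*X**2*Z ↦ 2·1·1·2 = 4
  2*X*Y**2 ↦ 2·1·16·1 = 32
  X*Y*Z ↦ 1·1·4·2 = 8
  X*Z**2 ↦ 1·1·1·4 = 4
  Y**3 ↦ 1·1·64·1 = 64
  -2*Y**2*Z ↦ -2·1·16·2 = -64
  -2*Z**3 ↦ -2·1·1·8 = -16
Sum: F(1, 4, 2) = (2) + (4) + (32) + (8) + (4) + (64) + (-64) + (-16) = 34.
Reducing mod 7: 34 ≡ 6 (mod 7).
Since F(a, b, c) ≡ 6 ≠ 0 (mod 7), P does NOT lie on the curve.


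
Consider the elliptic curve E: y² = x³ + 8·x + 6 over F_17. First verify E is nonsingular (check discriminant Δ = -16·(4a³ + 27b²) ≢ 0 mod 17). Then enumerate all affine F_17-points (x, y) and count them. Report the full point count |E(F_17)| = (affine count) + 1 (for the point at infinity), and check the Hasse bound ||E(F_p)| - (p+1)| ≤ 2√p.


Affine points = {(1, 7), (1, 10), (2, 8), (2, 9), (4, 0), (5, 1), (5, 16), (6, 7), (6, 10), (8, 2), (8, 15), (9, 5), (9, 12), (10, 7), (10, 10), (15, 4), (15, 13)}; affine count = 17; |E(F_17)| = 18.

Discriminant check: Δ ∝ 4a³ + 27b² = 4·8³ + 27·6² = 4·512 + 27·36 ≡ 11 (mod 17). Nonzero ⇒ E is nonsingular.
For each x ∈ F_17, compute rhs = x³ + 8·x + 6 mod 17, then count y ∈ F_17 with y² ≡ rhs.
  x = 0: rhs = 6, matching y values: none (0 points).
  x = 1: rhs = 15, matching y values: 7, 10 (2 points).
  x = 2: rhs = 13, matching y values: 8, 9 (2 points).
  x = 3: rhs = 6, matching y values: none (0 points).
  x = 4: rhs = 0, matching y values: 0 (1 points).
  x = 5: rhs = 1, matching y values: 1, 16 (2 points).
  x = 6: rhs = 15, matching y values: 7, 10 (2 points).
  x = 7: rhs = 14, matching y values: none (0 points).
  x = 8: rhs = 4, matching y values: 2, 15 (2 points).
  x = 9: rhs = 8, matching y values: 5, 12 (2 points).
  x = 10: rhs = 15, matching y values: 7, 10 (2 points).
  x = 11: rhs = 14, matching y values: none (0 points).
  x = 12: rhs = 11, matching y values: none (0 points).
  x = 13: rhs = 12, matching y values: none (0 points).
  x = 14: rhs = 6, matching y values: none (0 points).
  x = 15: rhs = 16, matching y values: 4, 13 (2 points).
  x = 16: rhs = 14, matching y values: none (0 points).
Total affine count: 17.
Full point count |E(F_17)| = 17 + 1 = 18.
Hasse bound: |18 − (17+1)| = |0| = 0 ≤ 2√17 ≈ 8.2462 ✓.


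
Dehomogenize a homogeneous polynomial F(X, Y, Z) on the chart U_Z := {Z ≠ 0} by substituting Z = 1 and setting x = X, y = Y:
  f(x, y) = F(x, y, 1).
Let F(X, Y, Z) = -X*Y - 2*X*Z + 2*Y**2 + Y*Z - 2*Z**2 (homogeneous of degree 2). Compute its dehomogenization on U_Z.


f(x, y) = -x*y - 2*x + 2*y**2 + y - 2

On U_Z we set Z = 1. Each monomial c·X^i·Y^j·Z^k in F becomes c·x^i·y^j·1^k = c·x^i·y^j.
Substituting Z = 1: F(X, Y, 1) = -x*y - 2*x + 2*y**2 + y - 2.
Note: deg(f) ≤ deg(F) = 2; strict inequality happens when F is divisible by Z (lost terms).


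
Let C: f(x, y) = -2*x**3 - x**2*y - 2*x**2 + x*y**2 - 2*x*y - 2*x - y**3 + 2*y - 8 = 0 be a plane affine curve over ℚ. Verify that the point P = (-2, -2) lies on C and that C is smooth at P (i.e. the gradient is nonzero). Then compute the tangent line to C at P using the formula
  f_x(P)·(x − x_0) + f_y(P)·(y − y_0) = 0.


Tangent line at P: -18*x - 2*y - 40 = 0.

Step 1: f(-2, -2) = 0, so P lies on C.
Step 2: partial derivatives
  f_x(x, y) = -6*x**2 - 2*x*y - 4*x + y**2 - 2*y - 2, f_y(x, y) = -x**2 + 2*x*y - 2*x - 3*y**2 + 2.
  f_x(P) = -18, f_y(P) = -2 (gradient nonzero, so P is smooth).
Step 3: tangent line at P: -18·(x − -2) + -2·(y − -2) = 0.
Expanding: -18*x - 2*y - 40 = 0.


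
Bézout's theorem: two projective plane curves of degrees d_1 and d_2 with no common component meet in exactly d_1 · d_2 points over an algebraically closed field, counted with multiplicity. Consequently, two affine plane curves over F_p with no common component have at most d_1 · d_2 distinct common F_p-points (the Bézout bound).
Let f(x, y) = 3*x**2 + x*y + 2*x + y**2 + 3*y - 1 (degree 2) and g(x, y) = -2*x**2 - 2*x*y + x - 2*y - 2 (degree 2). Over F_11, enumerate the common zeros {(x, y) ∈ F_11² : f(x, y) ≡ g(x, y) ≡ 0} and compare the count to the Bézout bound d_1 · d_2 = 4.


Common zeros: ∅; count = 0; Bézout bound = 4.

deg(f) = 2, deg(g) = 2, so Bézout bound = 4.
Scan x ∈ F_11. For each x, list the y ∈ F_11 with f(x, y) ≡ 0 and those with g(x, y) ≡ 0 (mod 11); the common zeros in that column are the intersection.
  x = 0: f ≡ 0 at y ∈ ∅; g ≡ 0 at y ∈ {10}; common: ∅.
  x = 1: f ≡ 0 at y ∈ {9}; g ≡ 0 at y ∈ {2}; common: ∅.
  x = 2: f ≡ 0 at y ∈ {7, 10}; g ≡ 0 at y ∈ {6}; common: ∅.
  x = 3: f ≡ 0 at y ∈ ∅; g ≡ 0 at y ∈ {2}; common: ∅.
  x = 4: f ≡ 0 at y ∈ {0, 4}; g ≡ 0 at y ∈ {8}; common: ∅.
  x = 5: f ≡ 0 at y ∈ {4, 10}; g ≡ 0 at y ∈ {8}; common: ∅.
  x = 6: f ≡ 0 at y ∈ {6, 7}; g ≡ 0 at y ∈ {3}; common: ∅.
  x = 7: f ≡ 0 at y ∈ ∅; g ≡ 0 at y ∈ {10}; common: ∅.
  x = 8: f ≡ 0 at y ∈ ∅; g ≡ 0 at y ∈ {3}; common: ∅.
  x = 9: f ≡ 0 at y ∈ ∅; g ≡ 0 at y ∈ {6}; common: ∅.
  x = 10: f ≡ 0 at y ∈ {0, 9}; g ≡ 0 at y ∈ ∅; common: ∅.
Collecting: common zeros = ∅, so the count is 0.
Comparison with the Bézout bound: 0 ≤ 4 = deg(f)·deg(g), as expected for curves with no common component (the affine F_11-count falls short of the bound because intersections may lie at infinity, over extension fields, or carry multiplicity).


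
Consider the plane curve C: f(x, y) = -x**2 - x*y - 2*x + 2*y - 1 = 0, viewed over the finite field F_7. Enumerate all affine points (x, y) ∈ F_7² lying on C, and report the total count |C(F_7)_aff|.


Affine F_7-points: {(0, 4), (1, 4), (3, 5), (4, 5), (5, 2), (6, 0)}; count = 6.

For each of the 49 pairs (x, y) ∈ F_7², evaluate f(x, y) mod 7. Record the zeros.
  x = 0: [0↦6, 1↦1, 2↦3, 3↦5, 4↦0, 5↦2, 6↦4]  zeros at y ∈ {4}
  x = 1: [0↦3, 1↦4, 2↦5, 3↦6, 4↦0, 5↦1, 6↦2]  zeros at y ∈ {4}
  x = 2: [0↦5, 1↦5, 2↦5, 3↦5, 4↦5, 5↦5, 6↦5]  zeros at y ∈ ∅
  x = 3: [0↦5, 1↦4, 2↦3, 3↦2, 4↦1, 5↦0, 6↦6]  zeros at y ∈ {5}
  x = 4: [0↦3, 1↦1, 2↦6, 3↦4, 4↦2, 5↦0, 6↦5]  zeros at y ∈ {5}
  x = 5: [0↦6, 1↦3, 2↦0, 3↦4, 4↦1, 5↦5, 6↦2]  zeros at y ∈ {2}
  x = 6: [0↦0, 1↦3, 2↦6, 3↦2, 4↦5, 5↦1, 6↦4]  zeros at y ∈ {0}
Collecting zeros: affine points = {(0, 4), (1, 4), (3, 5), (4, 5), (5, 2), (6, 0)}.
Total count |C(F_7)_aff| = 6.


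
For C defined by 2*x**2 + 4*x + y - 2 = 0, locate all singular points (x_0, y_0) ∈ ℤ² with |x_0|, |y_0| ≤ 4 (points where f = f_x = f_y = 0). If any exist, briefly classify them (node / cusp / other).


No singular points in the scanned grid; C is smooth there.

Compute partial derivatives:
  f_x = 4*x + 4.
  f_y = 1.
f_y = 1 is a nonzero constant, so f_y never vanishes: no point (x, y) can satisfy f = f_x = f_y = 0. In particular no (x, y) ∈ {−4, ..., 4}² is singular; the curve is smooth.


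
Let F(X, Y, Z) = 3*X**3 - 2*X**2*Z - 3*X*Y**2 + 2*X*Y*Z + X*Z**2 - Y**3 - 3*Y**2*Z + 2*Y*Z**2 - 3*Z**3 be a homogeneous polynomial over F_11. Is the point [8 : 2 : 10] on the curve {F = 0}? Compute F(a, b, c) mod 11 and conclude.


F(8,2,10) ≡ 4 (mod 11); P is NOT on the curve.

Evaluate F(8, 2, 10) term-by-term (mod 11).
  3*X**3 ↦ 3·512·1·1 = 1536
  -2*X**2*Z ↦ -2·64·1·10 = -1280
  -3*X*Y**2 ↦ -3·8·4·1 = -96
  2*X*Y*Z ↦ 2·8·2·10 = 320
  X*Z**2 ↦ 1·8·1·100 = 800
  -Y**3 ↦ -1·1·8·1 = -8
  -3*Y**2*Z ↦ -3·1·4·10 = -120
  2*Y*Z**2 ↦ 2·1·2·100 = 400
  -3*Z**3 ↦ -3·1·1·1000 = -3000
Sum: F(8, 2, 10) = (1536) + (-1280) + (-96) + (320) + (800) + (-8) + (-120) + (400) + (-3000) = -1448.
Reducing mod 11: -1448 ≡ 4 (mod 11).
Since F(a, b, c) ≡ 4 ≠ 0 (mod 11), P does NOT lie on the curve.


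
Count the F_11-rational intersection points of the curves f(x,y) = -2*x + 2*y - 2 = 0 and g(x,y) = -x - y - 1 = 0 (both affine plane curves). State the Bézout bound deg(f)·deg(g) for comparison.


Common zeros: {(10, 0)}; count = 1; Bézout bound = 1.

deg(f) = 1, deg(g) = 1, so Bézout bound = 1.
Scan x ∈ F_11. For each x, list the y ∈ F_11 with f(x, y) ≡ 0 and those with g(x, y) ≡ 0 (mod 11); the common zeros in that column are the intersection.
  x = 0: f ≡ 0 at y ∈ {1}; g ≡ 0 at y ∈ {10}; common: ∅.
  x = 1: f ≡ 0 at y ∈ {2}; g ≡ 0 at y ∈ {9}; common: ∅.
  x = 2: f ≡ 0 at y ∈ {3}; g ≡ 0 at y ∈ {8}; common: ∅.
  x = 3: f ≡ 0 at y ∈ {4}; g ≡ 0 at y ∈ {7}; common: ∅.
  x = 4: f ≡ 0 at y ∈ {5}; g ≡ 0 at y ∈ {6}; common: ∅.
  x = 5: f ≡ 0 at y ∈ {6}; g ≡ 0 at y ∈ {5}; common: ∅.
  x = 6: f ≡ 0 at y ∈ {7}; g ≡ 0 at y ∈ {4}; common: ∅.
  x = 7: f ≡ 0 at y ∈ {8}; g ≡ 0 at y ∈ {3}; common: ∅.
  x = 8: f ≡ 0 at y ∈ {9}; g ≡ 0 at y ∈ {2}; common: ∅.
  x = 9: f ≡ 0 at y ∈ {10}; g ≡ 0 at y ∈ {1}; common: ∅.
  x = 10: f ≡ 0 at y ∈ {0}; g ≡ 0 at y ∈ {0}; common: {0}.
Collecting: common zeros = {(10, 0)}, so the count is 1.
Comparison with the Bézout bound: 1 ≤ 1 = deg(f)·deg(g), as expected for curves with no common component (the bound is attained).


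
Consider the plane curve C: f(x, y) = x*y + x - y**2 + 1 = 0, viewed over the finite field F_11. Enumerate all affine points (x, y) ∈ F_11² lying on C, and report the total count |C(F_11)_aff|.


Affine F_11-points: {(0, 1), (0, 10), (1, 2), (1, 10), (2, 3), (2, 10), (3, 4), (3, 10), (4, 5), (4, 10), (5, 6), (5, 10), (6, 7), (6, 10), (7, 8), (7, 10), (8, 9), (8, 10), (9, 10), (10, 0), (10, 10)}; count = 21.

For each of the 121 pairs (x, y) ∈ F_11², evaluate f(x, y) mod 11. Record the zeros.
  x = 0: [0↦1, 1↦0, 2↦8, 3↦3, 4↦7, 5↦9, 6↦9, 7↦7, 8↦3, 9↦8, 10↦0]  zeros at y ∈ {1, 10}
  x = 1: [0↦2, 1↦2, 2↦0, 3↦7, 4↦1, 5↦4, 6↦5, 7↦4, 8↦1, 9↦7, 10↦0]  zeros at y ∈ {2, 10}
  x = 2: [0↦3, 1↦4, 2↦3, 3↦0, 4↦6, 5↦10, 6↦1, 7↦1, 8↦10, 9↦6, 10↦0]  zeros at y ∈ {3, 10}
  x = 3: [0↦4, 1↦6, 2↦6, 3↦4, 4↦0, 5↦5, 6↦8, 7↦9, 8↦8, 9↦5, 10↦0]  zeros at y ∈ {4, 10}
  x = 4: [0↦5, 1↦8, 2↦9, 3↦8, 4↦5, 5↦0, 6↦4, 7↦6, 8↦6, 9↦4, 10↦0]  zeros at y ∈ {5, 10}
  x = 5: [0↦6, 1↦10, 2↦1, 3↦1, 4↦10, 5↦6, 6↦0, 7↦3, 8↦4, 9↦3, 10↦0]  zeros at y ∈ {6, 10}
  x = 6: [0↦7, 1↦1, 2↦4, 3↦5, 4↦4, 5↦1, 6↦7, 7↦0, 8↦2, 9↦2, 10↦0]  zeros at y ∈ {7, 10}
  x = 7: [0↦8, 1↦3, 2↦7, 3↦9, 4↦9, 5↦7, 6↦3, 7↦8, 8↦0, 9↦1, 10↦0]  zeros at y ∈ {8, 10}
  x = 8: [0↦9, 1↦5, 2↦10, 3↦2, 4↦3, 5↦2, 6↦10, 7↦5, 8↦9, 9↦0, 10↦0]  zeros at y ∈ {9, 10}
  x = 9: [0↦10, 1↦7, 2↦2, 3↦6, 4↦8, 5↦8, 6↦6, 7↦2, 8↦7, 9↦10, 10↦0]  zeros at y ∈ {10}
  x = 10: [0↦0, 1↦9, 2↦5, 3↦10, 4↦2, 5↦3, 6↦2, 7↦10, 8↦5, 9↦9, 10↦0]  zeros at y ∈ {0, 10}
Collecting zeros: affine points = {(0, 1), (0, 10), (1, 2), (1, 10), (2, 3), (2, 10), (3, 4), (3, 10), (4, 5), (4, 10), (5, 6), (5, 10), (6, 7), (6, 10), (7, 8), (7, 10), (8, 9), (8, 10), (9, 10), (10, 0), (10, 10)}.
Total count |C(F_11)_aff| = 21.


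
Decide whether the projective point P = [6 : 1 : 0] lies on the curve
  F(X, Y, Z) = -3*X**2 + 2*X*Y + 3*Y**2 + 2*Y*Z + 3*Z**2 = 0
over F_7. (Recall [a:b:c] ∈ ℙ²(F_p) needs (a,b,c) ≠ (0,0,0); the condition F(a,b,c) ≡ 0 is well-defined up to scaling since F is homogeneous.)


F(6,1,0) ≡ 5 (mod 7); P is NOT on the curve.

Evaluate F(6, 1, 0) term-by-term (mod 7).
  -3*X**2 ↦ -3·36·1·1 = -108
  2*X*Y ↦ 2·6·1·1 = 12
  3*Y**2 ↦ 3·1·1·1 = 3
  2*Y*Z ↦ 2·1·1·0 = 0
  3*Z**2 ↦ 3·1·1·0 = 0
Sum: F(6, 1, 0) = (-108) + (12) + (3) + (0) + (0) = -93.
Reducing mod 7: -93 ≡ 5 (mod 7).
Since F(a, b, c) ≡ 5 ≠ 0 (mod 7), P does NOT lie on the curve.


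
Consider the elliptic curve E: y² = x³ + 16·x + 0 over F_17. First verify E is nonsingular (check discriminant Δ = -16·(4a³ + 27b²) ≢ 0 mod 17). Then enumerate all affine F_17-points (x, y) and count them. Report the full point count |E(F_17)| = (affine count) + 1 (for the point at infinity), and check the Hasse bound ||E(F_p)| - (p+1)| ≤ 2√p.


Affine points = {(0, 0), (1, 0), (4, 3), (4, 14), (5, 1), (5, 16), (7, 8), (7, 9), (10, 2), (10, 15), (12, 4), (12, 13), (13, 5), (13, 12), (16, 0)}; affine count = 15; |E(F_17)| = 16.

Discriminant check: Δ ∝ 4a³ + 27b² = 4·16³ + 27·0² = 4·4096 + 27·0 ≡ 13 (mod 17). Nonzero ⇒ E is nonsingular.
For each x ∈ F_17, compute rhs = x³ + 16·x + 0 mod 17, then count y ∈ F_17 with y² ≡ rhs.
  x = 0: rhs = 0, matching y values: 0 (1 points).
  x = 1: rhs = 0, matching y values: 0 (1 points).
  x = 2: rhs = 6, matching y values: none (0 points).
  x = 3: rhs = 7, matching y values: none (0 points).
  x = 4: rhs = 9, matching y values: 3, 14 (2 points).
  x = 5: rhs = 1, matching y values: 1, 16 (2 points).
  x = 6: rhs = 6, matching y values: none (0 points).
  x = 7: rhs = 13, matching y values: 8, 9 (2 points).
  x = 8: rhs = 11, matching y values: none (0 points).
  x = 9: rhs = 6, matching y values: none (0 points).
  x = 10: rhs = 4, matching y values: 2, 15 (2 points).
  x = 11: rhs = 11, matching y values: none (0 points).
  x = 12: rhs = 16, matching y values: 4, 13 (2 points).
  x = 13: rhs = 8, matching y values: 5, 12 (2 points).
  x = 14: rhs = 10, matching y values: none (0 points).
  x = 15: rhs = 11, matching y values: none (0 points).
  x = 16: rhs = 0, matching y values: 0 (1 points).
Total affine count: 15.
Full point count |E(F_17)| = 15 + 1 = 16.
Hasse bound: |16 − (17+1)| = |-2| = 2 ≤ 2√17 ≈ 8.2462 ✓.


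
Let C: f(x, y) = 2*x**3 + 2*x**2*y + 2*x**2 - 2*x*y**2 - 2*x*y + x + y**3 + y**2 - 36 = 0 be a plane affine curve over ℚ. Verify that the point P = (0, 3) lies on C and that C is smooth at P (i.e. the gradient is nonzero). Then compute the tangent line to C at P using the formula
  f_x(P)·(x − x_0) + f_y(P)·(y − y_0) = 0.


Tangent line at P: -23*x + 33*y - 99 = 0.

Step 1: f(0, 3) = 0, so P lies on C.
Step 2: partial derivatives
  f_x(x, y) = 6*x**2 + 4*x*y + 4*x - 2*y**2 - 2*y + 1, f_y(x, y) = 2*x**2 - 4*x*y - 2*x + 3*y**2 + 2*y.
  f_x(P) = -23, f_y(P) = 33 (gradient nonzero, so P is smooth).
Step 3: tangent line at P: -23·(x − 0) + 33·(y − 3) = 0.
Expanding: -23*x + 33*y - 99 = 0.


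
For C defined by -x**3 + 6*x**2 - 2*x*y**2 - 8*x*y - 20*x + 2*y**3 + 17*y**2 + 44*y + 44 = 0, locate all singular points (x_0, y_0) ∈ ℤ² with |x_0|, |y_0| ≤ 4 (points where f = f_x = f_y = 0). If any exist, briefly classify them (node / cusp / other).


Singular points: {(2, -2)}; classification: cusp.

Compute partial derivatives:
  f_x = -3*x**2 + 12*x - 2*y**2 - 8*y - 20.
  f_y = -4*x*y - 8*x + 6*y**2 + 34*y + 44.
Scan x_0 ∈ {−4, ..., 4}. For each x_0, f_y(x_0, y) is a polynomial in y; find its integer roots y ∈ {−4, ..., 4}, then test f_x and f at those candidates.
  x = -4: f_y(-4, y) = 6*y**2 + 50*y + 76; vanishes at y ∈ {-2}. (-4, -2): f_x = -108 ≠ 0.
  x = -3: f_y(-3, y) = 6*y**2 + 46*y + 68; vanishes at y ∈ {-2}. (-3, -2): f_x = -75 ≠ 0.
  x = -2: f_y(-2, y) = 6*y**2 + 42*y + 60; vanishes at y ∈ {-2}. (-2, -2): f_x = -48 ≠ 0.
  x = -1: f_y(-1, y) = 6*y**2 + 38*y + 52; vanishes at y ∈ {-2}. (-1, -2): f_x = -27 ≠ 0.
  x = 0: f_y(0, y) = 6*y**2 + 34*y + 44; vanishes at y ∈ {-2}. (0, -2): f_x = -12 ≠ 0.
  x = 1: f_y(1, y) = 6*y**2 + 30*y + 36; vanishes at y ∈ {-3, -2}. (1, -3): f_x = -5 ≠ 0; (1, -2): f_x = -3 ≠ 0.
  x = 2: f_y(2, y) = 6*y**2 + 26*y + 28; vanishes at y ∈ {-2}. (2, -2): f_x = 0, f = 0 — SINGULAR.
  x = 3: f_y(3, y) = 6*y**2 + 22*y + 20; vanishes at y ∈ {-2}. (3, -2): f_x = -3 ≠ 0.
  x = 4: f_y(4, y) = 6*y**2 + 18*y + 12; vanishes at y ∈ {-2, -1}. (4, -2): f_x = -12 ≠ 0; (4, -1): f_x = -14 ≠ 0.
Only singular point on the grid: (2, -2).
Classify: substitute x = 2 + u, y = -2 + v and expand: f = -u**3 - 2*u*v**2 + 2*v**3 + v**2.
No constant or linear terms (consistent with a singular point). Quadratic part: v**2. Cubic part: -u**3 - 2*u*v**2 + 2*v**3.
The quadratic part v**2 is a perfect square, so there is a single (double) tangent line v = 0, i.e. y = -2. Restricting the cubic part to that line (v = 0) leaves -u**3 ≠ 0, so f is not divisible by v and the branch is v² ≈ u**3 to lowest order — this is a cusp.
Classification: cusp.


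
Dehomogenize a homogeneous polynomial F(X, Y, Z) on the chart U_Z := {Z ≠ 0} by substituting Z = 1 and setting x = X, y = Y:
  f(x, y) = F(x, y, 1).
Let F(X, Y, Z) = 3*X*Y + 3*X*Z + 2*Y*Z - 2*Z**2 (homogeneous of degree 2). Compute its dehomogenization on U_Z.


f(x, y) = 3*x*y + 3*x + 2*y - 2

On U_Z we set Z = 1. Each monomial c·X^i·Y^j·Z^k in F becomes c·x^i·y^j·1^k = c·x^i·y^j.
Substituting Z = 1: F(X, Y, 1) = 3*x*y + 3*x + 2*y - 2.
Note: deg(f) ≤ deg(F) = 2; strict inequality happens when F is divisible by Z (lost terms).


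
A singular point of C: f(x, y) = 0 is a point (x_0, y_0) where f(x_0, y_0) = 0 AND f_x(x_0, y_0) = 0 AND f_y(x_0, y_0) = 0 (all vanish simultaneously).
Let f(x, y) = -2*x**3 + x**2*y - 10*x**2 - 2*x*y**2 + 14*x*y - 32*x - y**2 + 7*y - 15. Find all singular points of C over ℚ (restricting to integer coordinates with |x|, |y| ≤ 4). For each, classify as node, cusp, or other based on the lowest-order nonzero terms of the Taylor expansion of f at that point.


Singular points: {(-1, 3)}; classification: node.

Compute partial derivatives:
  f_x = -6*x**2 + 2*x*y - 20*x - 2*y**2 + 14*y - 32.
  f_y = x**2 - 4*x*y + 14*x - 2*y + 7.
Scan x_0 ∈ {−4, ..., 4}. For each x_0, f_y(x_0, y) is a polynomial in y; find its integer roots y ∈ {−4, ..., 4}, then test f_x and f at those candidates.
  x = -4: f_y(-4, y) = 14*y - 33; no integer root y with |y| ≤ 4.
  x = -3: f_y(-3, y) = 10*y - 26; no integer root y with |y| ≤ 4.
  x = -2: f_y(-2, y) = 6*y - 17; no integer root y with |y| ≤ 4.
  x = -1: f_y(-1, y) = 2*y - 6; vanishes at y ∈ {3}. (-1, 3): f_x = 0, f = 0 — SINGULAR.
  x = 0: f_y(0, y) = 7 - 2*y; no integer root y with |y| ≤ 4.
  x = 1: f_y(1, y) = 22 - 6*y; no integer root y with |y| ≤ 4.
  x = 2: f_y(2, y) = 39 - 10*y; no integer root y with |y| ≤ 4.
  x = 3: f_y(3, y) = 58 - 14*y; no integer root y with |y| ≤ 4.
  x = 4: f_y(4, y) = 79 - 18*y; no integer root y with |y| ≤ 4.
Only singular point on the grid: (-1, 3).
Classify: substitute x = -1 + u, y = 3 + v and expand: f = -2*u**3 + u**2*v - u**2 - 2*u*v**2 + v**2.
No constant or linear terms (consistent with a singular point). Quadratic part: -u**2 + v**2. Cubic part: -2*u**3 + u**2*v - 2*u*v**2.
The quadratic part v**2 - u**2 = (v − u)(v + u) splits into two distinct linear factors, so there are two distinct tangent lines y − 3 = ±(x − -1) — this is a node (ordinary double point).
Classification: node.


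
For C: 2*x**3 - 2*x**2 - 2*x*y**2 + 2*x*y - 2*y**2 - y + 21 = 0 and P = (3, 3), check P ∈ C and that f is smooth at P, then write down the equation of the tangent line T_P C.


Tangent line at P: 30*x - 43*y + 39 = 0.

Step 1: f(3, 3) = 0, so P lies on C.
Step 2: partial derivatives
  f_x(x, y) = 6*x**2 - 4*x - 2*y**2 + 2*y, f_y(x, y) = -4*x*y + 2*x - 4*y - 1.
  f_x(P) = 30, f_y(P) = -43 (gradient nonzero, so P is smooth).
Step 3: tangent line at P: 30·(x − 3) + -43·(y − 3) = 0.
Expanding: 30*x - 43*y + 39 = 0.


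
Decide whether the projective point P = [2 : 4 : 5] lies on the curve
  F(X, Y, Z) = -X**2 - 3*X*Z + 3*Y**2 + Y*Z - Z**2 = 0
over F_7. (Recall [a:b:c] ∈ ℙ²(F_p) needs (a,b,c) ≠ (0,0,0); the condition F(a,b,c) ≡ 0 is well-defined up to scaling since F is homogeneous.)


F(2,4,5) ≡ 2 (mod 7); P is NOT on the curve.

Evaluate F(2, 4, 5) term-by-term (mod 7).
  -X**2 ↦ -1·4·1·1 = -4
  -3*X*Z ↦ -3·2·1·5 = -30
  3*Y**2 ↦ 3·1·16·1 = 48
  Y*Z ↦ 1·1·4·5 = 20
  -Z**2 ↦ -1·1·1·25 = -25
Sum: F(2, 4, 5) = (-4) + (-30) + (48) + (20) + (-25) = 9.
Reducing mod 7: 9 ≡ 2 (mod 7).
Since F(a, b, c) ≡ 2 ≠ 0 (mod 7), P does NOT lie on the curve.


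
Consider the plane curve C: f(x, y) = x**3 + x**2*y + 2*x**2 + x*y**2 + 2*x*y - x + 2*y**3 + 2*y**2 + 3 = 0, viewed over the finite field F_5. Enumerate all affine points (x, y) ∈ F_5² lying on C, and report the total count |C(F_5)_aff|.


Affine F_5-points: {(0, 3), (1, 0), (1, 3), (2, 2), (3, 0), (4, 0), (4, 3), (4, 4)}; count = 8.

For each of the 25 pairs (x, y) ∈ F_5², evaluate f(x, y) mod 5. Record the zeros.
  x = 0: [0↦3, 1↦2, 2↦2, 3↦0, 4↦3]  zeros at y ∈ {3}
  x = 1: [0↦0, 1↦3, 2↦4, 3↦0, 4↦3]  zeros at y ∈ {0, 3}
  x = 2: [0↦2, 1↦1, 2↦0, 3↦1, 4↦1]  zeros at y ∈ {2}
  x = 3: [0↦0, 1↦2, 2↦1, 3↦4, 4↦3]  zeros at y ∈ {0}
  x = 4: [0↦0, 1↦2, 2↦3, 3↦0, 4↦0]  zeros at y ∈ {0, 3, 4}
Collecting zeros: affine points = {(0, 3), (1, 0), (1, 3), (2, 2), (3, 0), (4, 0), (4, 3), (4, 4)}.
Total count |C(F_5)_aff| = 8.


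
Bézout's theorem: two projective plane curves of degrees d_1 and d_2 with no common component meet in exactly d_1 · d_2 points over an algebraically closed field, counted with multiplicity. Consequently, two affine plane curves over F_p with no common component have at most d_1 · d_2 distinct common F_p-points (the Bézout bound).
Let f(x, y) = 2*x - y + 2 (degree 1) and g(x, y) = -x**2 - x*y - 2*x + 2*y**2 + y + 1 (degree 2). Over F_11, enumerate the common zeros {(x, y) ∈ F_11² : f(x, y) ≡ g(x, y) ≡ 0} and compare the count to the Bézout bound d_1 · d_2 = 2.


Common zeros: {(0, 2), (6, 3)}; count = 2; Bézout bound = 2.

deg(f) = 1, deg(g) = 2, so Bézout bound = 2.
Scan x ∈ F_11. For each x, list the y ∈ F_11 with f(x, y) ≡ 0 and those with g(x, y) ≡ 0 (mod 11); the common zeros in that column are the intersection.
  x = 0: f ≡ 0 at y ∈ {2}; g ≡ 0 at y ∈ {2, 3}; common: {2}.
  x = 1: f ≡ 0 at y ∈ {4}; g ≡ 0 at y ∈ {1, 10}; common: ∅.
  x = 2: f ≡ 0 at y ∈ {6}; g ≡ 0 at y ∈ ∅; common: ∅.
  x = 3: f ≡ 0 at y ∈ {8}; g ≡ 0 at y ∈ ∅; common: ∅.
  x = 4: f ≡ 0 at y ∈ {10}; g ≡ 0 at y ∈ ∅; common: ∅.
  x = 5: f ≡ 0 at y ∈ {1}; g ≡ 0 at y ∈ ∅; common: ∅.
  x = 6: f ≡ 0 at y ∈ {3}; g ≡ 0 at y ∈ {3, 5}; common: {3}.
  x = 7: f ≡ 0 at y ∈ {5}; g ≡ 0 at y ∈ {1, 2}; common: ∅.
  x = 8: f ≡ 0 at y ∈ {7}; g ≡ 0 at y ∈ ∅; common: ∅.
  x = 9: f ≡ 0 at y ∈ {9}; g ≡ 0 at y ∈ {5, 10}; common: ∅.
  x = 10: f ≡ 0 at y ∈ {0}; g ≡ 0 at y ∈ ∅; common: ∅.
Collecting: common zeros = {(0, 2), (6, 3)}, so the count is 2.
Comparison with the Bézout bound: 2 ≤ 2 = deg(f)·deg(g), as expected for curves with no common component (the bound is attained).


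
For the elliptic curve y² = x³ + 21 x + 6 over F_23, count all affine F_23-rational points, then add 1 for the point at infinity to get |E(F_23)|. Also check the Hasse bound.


Affine points = {(0, 11), (0, 12), (3, 2), (3, 21), (4, 4), (4, 19), (5, 11), (5, 12), (6, 7), (6, 16), (7, 6), (7, 17), (9, 2), (9, 21), (11, 2), (11, 21), (12, 10), (12, 13), (14, 10), (14, 13), (15, 4), (15, 19), (17, 3), (17, 20), (18, 11), (18, 12), (20, 10), (20, 13), (21, 5), (21, 18)}; affine count = 30; |E(F_23)| = 31.

Discriminant check: Δ ∝ 4a³ + 27b² = 4·21³ + 27·6² = 4·9261 + 27·36 ≡ 20 (mod 23). Nonzero ⇒ E is nonsingular.
For each x ∈ F_23, compute rhs = x³ + 21·x + 6 mod 23, then count y ∈ F_23 with y² ≡ rhs.
  x = 0: rhs = 6, matching y values: 11, 12 (2 points).
  x = 1: rhs = 5, matching y values: none (0 points).
  x = 2: rhs = 10, matching y values: none (0 points).
  x = 3: rhs = 4, matching y values: 2, 21 (2 points).
  x = 4: rhs = 16, matching y values: 4, 19 (2 points).
  x = 5: rhs = 6, matching y values: 11, 12 (2 points).
  x = 6: rhs = 3, matching y values: 7, 16 (2 points).
  x = 7: rhs = 13, matching y values: 6, 17 (2 points).
  x = 8: rhs = 19, matching y values: none (0 points).
  x = 9: rhs = 4, matching y values: 2, 21 (2 points).
  x = 10: rhs = 20, matching y values: none (0 points).
  x = 11: rhs = 4, matching y values: 2, 21 (2 points).
  x = 12: rhs = 8, matching y values: 10, 13 (2 points).
  x = 13: rhs = 15, matching y values: none (0 points).
  x = 14: rhs = 8, matching y values: 10, 13 (2 points).
  x = 15: rhs = 16, matching y values: 4, 19 (2 points).
  x = 16: rhs = 22, matching y values: none (0 points).
  x = 17: rhs = 9, matching y values: 3, 20 (2 points).
  x = 18: rhs = 6, matching y values: 11, 12 (2 points).
  x = 19: rhs = 19, matching y values: none (0 points).
  x = 20: rhs = 8, matching y values: 10, 13 (2 points).
  x = 21: rhs = 2, matching y values: 5, 18 (2 points).
  x = 22: rhs = 7, matching y values: none (0 points).
Total affine count: 30.
Full point count |E(F_23)| = 30 + 1 = 31.
Hasse bound: |31 − (23+1)| = |7| = 7 ≤ 2√23 ≈ 9.5917 ✓.


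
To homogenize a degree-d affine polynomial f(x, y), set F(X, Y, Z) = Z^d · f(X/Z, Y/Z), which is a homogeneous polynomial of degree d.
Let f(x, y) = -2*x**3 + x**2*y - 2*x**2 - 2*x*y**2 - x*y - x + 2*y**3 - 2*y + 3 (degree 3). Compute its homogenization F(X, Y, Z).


F(X, Y, Z) = -2*X**3 + X**2*Y - 2*X**2*Z - 2*X*Y**2 - X*Y*Z - X*Z**2 + 2*Y**3 - 2*Y*Z**2 + 3*Z**3

deg(f) = 3.
Substitute x = X/Z, y = Y/Z into f, then multiply by Z^3.
  monomial -2·x^3·y^0 ↦ -2·X^3·Y^0·Z^0.
  monomial 1·x^2·y^1 ↦ 1·X^2·Y^1·Z^0.
  monomial -2·x^2·y^0 ↦ -2·X^2·Y^0·Z^1.
  monomial -2·x^1·y^2 ↦ -2·X^1·Y^2·Z^0.
  monomial -1·x^1·y^1 ↦ -1·X^1·Y^1·Z^1.
  monomial -1·x^1·y^0 ↦ -1·X^1·Y^0·Z^2.
  monomial 2·x^0·y^3 ↦ 2·X^0·Y^3·Z^0.
  monomial -2·x^0·y^1 ↦ -2·X^0·Y^1·Z^2.
  monomial 3·x^0·y^0 ↦ 3·X^0·Y^0·Z^3.
Collecting: F(X, Y, Z) = -2*X**3 + X**2*Y - 2*X**2*Z - 2*X*Y**2 - X*Y*Z - X*Z**2 + 2*Y**3 - 2*Y*Z**2 + 3*Z**3.


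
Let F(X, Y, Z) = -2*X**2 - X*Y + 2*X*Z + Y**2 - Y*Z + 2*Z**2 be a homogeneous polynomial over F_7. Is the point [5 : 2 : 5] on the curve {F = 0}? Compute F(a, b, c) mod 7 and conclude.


F(5,2,5) ≡ 6 (mod 7); P is NOT on the curve.

Evaluate F(5, 2, 5) term-by-term (mod 7).
  -2*X**2 ↦ -2·25·1·1 = -50
  -X*Y ↦ -1·5·2·1 = -10
  2*X*Z ↦ 2·5·1·5 = 50
  Y**2 ↦ 1·1·4·1 = 4
  -Y*Z ↦ -1·1·2·5 = -10
  2*Z**2 ↦ 2·1·1·25 = 50
Sum: F(5, 2, 5) = (-50) + (-10) + (50) + (4) + (-10) + (50) = 34.
Reducing mod 7: 34 ≡ 6 (mod 7).
Since F(a, b, c) ≡ 6 ≠ 0 (mod 7), P does NOT lie on the curve.


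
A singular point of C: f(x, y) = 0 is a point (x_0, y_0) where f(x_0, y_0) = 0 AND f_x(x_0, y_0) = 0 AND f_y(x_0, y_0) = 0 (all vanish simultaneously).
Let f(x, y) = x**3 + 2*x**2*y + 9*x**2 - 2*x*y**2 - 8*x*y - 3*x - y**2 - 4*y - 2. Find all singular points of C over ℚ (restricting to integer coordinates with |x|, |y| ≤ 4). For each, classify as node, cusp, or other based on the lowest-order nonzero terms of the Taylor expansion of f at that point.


Singular points: {(-1, -3)}; classification: cusp.

Compute partial derivatives:
  f_x = 3*x**2 + 4*x*y + 18*x - 2*y**2 - 8*y - 3.
  f_y = 2*x**2 - 4*x*y - 8*x - 2*y - 4.
Scan x_0 ∈ {−4, ..., 4}. For each x_0, f_y(x_0, y) is a polynomial in y; find its integer roots y ∈ {−4, ..., 4}, then test f_x and f at those candidates.
  x = -4: f_y(-4, y) = 14*y + 60; no integer root y with |y| ≤ 4.
  x = -3: f_y(-3, y) = 10*y + 38; no integer root y with |y| ≤ 4.
  x = -2: f_y(-2, y) = 6*y + 20; no integer root y with |y| ≤ 4.
  x = -1: f_y(-1, y) = 2*y + 6; vanishes at y ∈ {-3}. (-1, -3): f_x = 0, f = 0 — SINGULAR.
  x = 0: f_y(0, y) = -2*y - 4; vanishes at y ∈ {-2}. (0, -2): f_x = 5 ≠ 0.
  x = 1: f_y(1, y) = -6*y - 10; no integer root y with |y| ≤ 4.
  x = 2: f_y(2, y) = -10*y - 12; no integer root y with |y| ≤ 4.
  x = 3: f_y(3, y) = -14*y - 10; no integer root y with |y| ≤ 4.
  x = 4: f_y(4, y) = -18*y - 4; no integer root y with |y| ≤ 4.
Only singular point on the grid: (-1, -3).
Classify: substitute x = -1 + u, y = -3 + v and expand: f = u**3 + 2*u**2*v - 2*u*v**2 + v**2.
No constant or linear terms (consistent with a singular point). Quadratic part: v**2. Cubic part: u**3 + 2*u**2*v - 2*u*v**2.
The quadratic part v**2 is a perfect square, so there is a single (double) tangent line v = 0, i.e. y = -3. Restricting the cubic part to that line (v = 0) leaves u**3 ≠ 0, so f is not divisible by v and the branch is v² ≈ -u**3 to lowest order — this is a cusp.
Classification: cusp.


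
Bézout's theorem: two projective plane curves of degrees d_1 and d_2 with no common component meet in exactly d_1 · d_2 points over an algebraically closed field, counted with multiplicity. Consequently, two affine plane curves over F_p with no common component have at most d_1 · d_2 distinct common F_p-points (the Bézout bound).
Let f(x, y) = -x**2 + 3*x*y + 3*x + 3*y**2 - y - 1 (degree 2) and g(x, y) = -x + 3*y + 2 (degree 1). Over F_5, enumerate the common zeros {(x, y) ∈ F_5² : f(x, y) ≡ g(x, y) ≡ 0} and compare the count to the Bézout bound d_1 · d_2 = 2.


Common zeros: ∅; count = 0; Bézout bound = 2.

deg(f) = 2, deg(g) = 1, so Bézout bound = 2.
Scan x ∈ F_5. For each x, list the y ∈ F_5 with f(x, y) ≡ 0 and those with g(x, y) ≡ 0 (mod 5); the common zeros in that column are the intersection.
  x = 0: f ≡ 0 at y ∈ ∅; g ≡ 0 at y ∈ {1}; common: ∅.
  x = 1: f ≡ 0 at y ∈ ∅; g ≡ 0 at y ∈ {3}; common: ∅.
  x = 2: f ≡ 0 at y ∈ ∅; g ≡ 0 at y ∈ {0}; common: ∅.
  x = 3: f ≡ 0 at y ∈ {1, 3}; g ≡ 0 at y ∈ {2}; common: ∅.
  x = 4: f ≡ 0 at y ∈ {0, 3}; g ≡ 0 at y ∈ {4}; common: ∅.
Collecting: common zeros = ∅, so the count is 0.
Comparison with the Bézout bound: 0 ≤ 2 = deg(f)·deg(g), as expected for curves with no common component (the affine F_5-count falls short of the bound because intersections may lie at infinity, over extension fields, or carry multiplicity).


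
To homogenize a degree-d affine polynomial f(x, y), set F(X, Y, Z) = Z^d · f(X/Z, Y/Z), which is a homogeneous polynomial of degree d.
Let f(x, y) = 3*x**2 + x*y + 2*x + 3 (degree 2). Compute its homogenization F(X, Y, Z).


F(X, Y, Z) = 3*X**2 + X*Y + 2*X*Z + 3*Z**2

deg(f) = 2.
Substitute x = X/Z, y = Y/Z into f, then multiply by Z^2.
  monomial 3·x^2·y^0 ↦ 3·X^2·Y^0·Z^0.
  monomial 1·x^1·y^1 ↦ 1·X^1·Y^1·Z^0.
  monomial 2·x^1·y^0 ↦ 2·X^1·Y^0·Z^1.
  monomial 3·x^0·y^0 ↦ 3·X^0·Y^0·Z^2.
Collecting: F(X, Y, Z) = 3*X**2 + X*Y + 2*X*Z + 3*Z**2.


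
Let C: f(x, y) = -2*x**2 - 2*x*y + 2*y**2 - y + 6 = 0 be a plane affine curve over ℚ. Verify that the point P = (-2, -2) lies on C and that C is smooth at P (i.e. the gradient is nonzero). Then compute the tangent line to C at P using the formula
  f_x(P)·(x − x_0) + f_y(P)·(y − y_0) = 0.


Tangent line at P: 12*x - 5*y + 14 = 0.

Step 1: f(-2, -2) = 0, so P lies on C.
Step 2: partial derivatives
  f_x(x, y) = -4*x - 2*y, f_y(x, y) = -2*x + 4*y - 1.
  f_x(P) = 12, f_y(P) = -5 (gradient nonzero, so P is smooth).
Step 3: tangent line at P: 12·(x − -2) + -5·(y − -2) = 0.
Expanding: 12*x - 5*y + 14 = 0.


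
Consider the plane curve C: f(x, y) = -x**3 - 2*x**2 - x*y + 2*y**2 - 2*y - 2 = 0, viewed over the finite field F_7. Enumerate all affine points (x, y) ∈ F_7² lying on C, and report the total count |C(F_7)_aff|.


Affine F_7-points: {(1, 6), (3, 2), (3, 4), (4, 0), (4, 3), (5, 1), (5, 6), (6, 5), (6, 6)}; count = 9.

For each of the 49 pairs (x, y) ∈ F_7², evaluate f(x, y) mod 7. Record the zeros.
  x = 0: [0↦5, 1↦5, 2↦2, 3↦3, 4↦1, 5↦3, 6↦2]  zeros at y ∈ ∅
  x = 1: [0↦2, 1↦1, 2↦4, 3↦4, 4↦1, 5↦2, 6↦0]  zeros at y ∈ {6}
  x = 2: [0↦3, 1↦1, 2↦3, 3↦2, 4↦5, 5↦5, 6↦2]  zeros at y ∈ ∅
  x = 3: [0↦2, 1↦6, 2↦0, 3↦5, 4↦0, 5↦6, 6↦2]  zeros at y ∈ {2, 4}
  x = 4: [0↦0, 1↦3, 2↦3, 3↦0, 4↦1, 5↦6, 6↦1]  zeros at y ∈ {0, 3}
  x = 5: [0↦5, 1↦0, 2↦6, 3↦2, 4↦2, 5↦6, 6↦0]  zeros at y ∈ {1, 6}
  x = 6: [0↦4, 1↦5, 2↦3, 3↦5, 4↦4, 5↦0, 6↦0]  zeros at y ∈ {5, 6}
Collecting zeros: affine points = {(1, 6), (3, 2), (3, 4), (4, 0), (4, 3), (5, 1), (5, 6), (6, 5), (6, 6)}.
Total count |C(F_7)_aff| = 9.


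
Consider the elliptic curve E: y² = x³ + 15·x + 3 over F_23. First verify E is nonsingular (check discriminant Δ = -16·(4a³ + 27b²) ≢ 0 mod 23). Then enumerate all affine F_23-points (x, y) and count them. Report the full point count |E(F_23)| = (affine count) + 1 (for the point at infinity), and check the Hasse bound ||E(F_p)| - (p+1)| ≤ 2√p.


Affine points = {(0, 7), (0, 16), (2, 8), (2, 15), (3, 11), (3, 12), (4, 9), (4, 14), (9, 4), (9, 19), (10, 7), (10, 16), (11, 2), (11, 21), (12, 5), (12, 18), (13, 7), (13, 16), (14, 6), (14, 17), (20, 0)}; affine count = 21; |E(F_23)| = 22.

Discriminant check: Δ ∝ 4a³ + 27b² = 4·15³ + 27·3² = 4·3375 + 27·9 ≡ 12 (mod 23). Nonzero ⇒ E is nonsingular.
For each x ∈ F_23, compute rhs = x³ + 15·x + 3 mod 23, then count y ∈ F_23 with y² ≡ rhs.
  x = 0: rhs = 3, matching y values: 7, 16 (2 points).
  x = 1: rhs = 19, matching y values: none (0 points).
  x = 2: rhs = 18, matching y values: 8, 15 (2 points).
  x = 3: rhs = 6, matching y values: 11, 12 (2 points).
  x = 4: rhs = 12, matching y values: 9, 14 (2 points).
  x = 5: rhs = 19, matching y values: none (0 points).
  x = 6: rhs = 10, matching y values: none (0 points).
  x = 7: rhs = 14, matching y values: none (0 points).
  x = 8: rhs = 14, matching y values: none (0 points).
  x = 9: rhs = 16, matching y values: 4, 19 (2 points).
  x = 10: rhs = 3, matching y values: 7, 16 (2 points).
  x = 11: rhs = 4, matching y values: 2, 21 (2 points).
  x = 12: rhs = 2, matching y values: 5, 18 (2 points).
  x = 13: rhs = 3, matching y values: 7, 16 (2 points).
  x = 14: rhs = 13, matching y values: 6, 17 (2 points).
  x = 15: rhs = 15, matching y values: none (0 points).
  x = 16: rhs = 15, matching y values: none (0 points).
  x = 17: rhs = 19, matching y values: none (0 points).
  x = 18: rhs = 10, matching y values: none (0 points).
  x = 19: rhs = 17, matching y values: none (0 points).
  x = 20: rhs = 0, matching y values: 0 (1 points).
  x = 21: rhs = 11, matching y values: none (0 points).
  x = 22: rhs = 10, matching y values: none (0 points).
Total affine count: 21.
Full point count |E(F_23)| = 21 + 1 = 22.
Hasse bound: |22 − (23+1)| = |-2| = 2 ≤ 2√23 ≈ 9.5917 ✓.


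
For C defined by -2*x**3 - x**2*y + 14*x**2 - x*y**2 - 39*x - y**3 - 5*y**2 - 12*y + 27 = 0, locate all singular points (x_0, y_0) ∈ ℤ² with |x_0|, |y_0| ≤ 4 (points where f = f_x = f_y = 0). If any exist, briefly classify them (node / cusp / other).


Singular points: {(3, -3)}; classification: node.

Compute partial derivatives:
  f_x = -6*x**2 - 2*x*y + 28*x - y**2 - 39.
  f_y = -x**2 - 2*x*y - 3*y**2 - 10*y - 12.
Scan x_0 ∈ {−4, ..., 4}. For each x_0, f_y(x_0, y) is a polynomial in y; find its integer roots y ∈ {−4, ..., 4}, then test f_x and f at those candidates.
  x = -4: f_y(-4, y) = -3*y**2 - 2*y - 28; no integer root y with |y| ≤ 4.
  x = -3: f_y(-3, y) = -3*y**2 - 4*y - 21; no integer root y with |y| ≤ 4.
  x = -2: f_y(-2, y) = -3*y**2 - 6*y - 16; no integer root y with |y| ≤ 4.
  x = -1: f_y(-1, y) = -3*y**2 - 8*y - 13; no integer root y with |y| ≤ 4.
  x = 0: f_y(0, y) = -3*y**2 - 10*y - 12; no integer root y with |y| ≤ 4.
  x = 1: f_y(1, y) = -3*y**2 - 12*y - 13; no integer root y with |y| ≤ 4.
  x = 2: f_y(2, y) = -3*y**2 - 14*y - 16; vanishes at y ∈ {-2}. (2, -2): f_x = -3 ≠ 0.
  x = 3: f_y(3, y) = -3*y**2 - 16*y - 21; vanishes at y ∈ {-3}. (3, -3): f_x = 0, f = 0 — SINGULAR.
  x = 4: f_y(4, y) = -3*y**2 - 18*y - 28; no integer root y with |y| ≤ 4.
Only singular point on the grid: (3, -3).
Classify: substitute x = 3 + u, y = -3 + v and expand: f = -2*u**3 - u**2*v - u**2 - u*v**2 - v**3 + v**2.
No constant or linear terms (consistent with a singular point). Quadratic part: -u**2 + v**2. Cubic part: -2*u**3 - u**2*v - u*v**2 - v**3.
The quadratic part v**2 - u**2 = (v − u)(v + u) splits into two distinct linear factors, so there are two distinct tangent lines y − -3 = ±(x − 3) — this is a node (ordinary double point).
Classification: node.


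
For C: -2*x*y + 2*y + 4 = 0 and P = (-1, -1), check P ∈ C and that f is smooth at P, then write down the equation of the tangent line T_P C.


Tangent line at P: 2*x + 4*y + 6 = 0.

Step 1: f(-1, -1) = 0, so P lies on C.
Step 2: partial derivatives
  f_x(x, y) = -2*y, f_y(x, y) = 2 - 2*x.
  f_x(P) = 2, f_y(P) = 4 (gradient nonzero, so P is smooth).
Step 3: tangent line at P: 2·(x − -1) + 4·(y − -1) = 0.
Expanding: 2*x + 4*y + 6 = 0.


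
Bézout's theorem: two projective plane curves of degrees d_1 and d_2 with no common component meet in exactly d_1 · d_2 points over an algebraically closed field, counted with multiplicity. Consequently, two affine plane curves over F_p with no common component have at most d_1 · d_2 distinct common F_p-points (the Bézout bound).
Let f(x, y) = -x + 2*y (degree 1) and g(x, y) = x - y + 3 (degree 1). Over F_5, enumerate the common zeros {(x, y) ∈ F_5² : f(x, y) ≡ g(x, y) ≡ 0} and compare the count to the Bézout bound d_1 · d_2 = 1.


Common zeros: {(4, 2)}; count = 1; Bézout bound = 1.

deg(f) = 1, deg(g) = 1, so Bézout bound = 1.
Scan x ∈ F_5. For each x, list the y ∈ F_5 with f(x, y) ≡ 0 and those with g(x, y) ≡ 0 (mod 5); the common zeros in that column are the intersection.
  x = 0: f ≡ 0 at y ∈ {0}; g ≡ 0 at y ∈ {3}; common: ∅.
  x = 1: f ≡ 0 at y ∈ {3}; g ≡ 0 at y ∈ {4}; common: ∅.
  x = 2: f ≡ 0 at y ∈ {1}; g ≡ 0 at y ∈ {0}; common: ∅.
  x = 3: f ≡ 0 at y ∈ {4}; g ≡ 0 at y ∈ {1}; common: ∅.
  x = 4: f ≡ 0 at y ∈ {2}; g ≡ 0 at y ∈ {2}; common: {2}.
Collecting: common zeros = {(4, 2)}, so the count is 1.
Comparison with the Bézout bound: 1 ≤ 1 = deg(f)·deg(g), as expected for curves with no common component (the bound is attained).


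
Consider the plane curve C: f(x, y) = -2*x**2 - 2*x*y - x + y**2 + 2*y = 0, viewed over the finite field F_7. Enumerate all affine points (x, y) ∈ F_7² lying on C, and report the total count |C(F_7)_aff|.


Affine F_7-points: {(0, 0), (0, 5), (2, 3), (2, 6), (3, 0), (3, 4), (5, 3), (5, 5)}; count = 8.

For each of the 49 pairs (x, y) ∈ F_7², evaluate f(x, y) mod 7. Record the zeros.
  x = 0: [0↦0, 1↦3, 2↦1, 3↦1, 4↦3, 5↦0, 6↦6]  zeros at y ∈ {0, 5}
  x = 1: [0↦4, 1↦5, 2↦1, 3↦6, 4↦6, 5↦1, 6↦5]  zeros at y ∈ ∅
  x = 2: [0↦4, 1↦3, 2↦4, 3↦0, 4↦5, 5↦5, 6↦0]  zeros at y ∈ {3, 6}
  x = 3: [0↦0, 1↦4, 2↦3, 3↦4, 4↦0, 5↦5, 6↦5]  zeros at y ∈ {0, 4}
  x = 4: [0↦6, 1↦1, 2↦5, 3↦4, 4↦5, 5↦1, 6↦6]  zeros at y ∈ ∅
  x = 5: [0↦1, 1↦1, 2↦3, 3↦0, 4↦6, 5↦0, 6↦3]  zeros at y ∈ {3, 5}
  x = 6: [0↦6, 1↦4, 2↦4, 3↦6, 4↦3, 5↦2, 6↦3]  zeros at y ∈ ∅
Collecting zeros: affine points = {(0, 0), (0, 5), (2, 3), (2, 6), (3, 0), (3, 4), (5, 3), (5, 5)}.
Total count |C(F_7)_aff| = 8.
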